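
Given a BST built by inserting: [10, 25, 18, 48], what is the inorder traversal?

Tree insertion order: [10, 25, 18, 48]
Tree (level-order array): [10, None, 25, 18, 48]
Inorder traversal: [10, 18, 25, 48]


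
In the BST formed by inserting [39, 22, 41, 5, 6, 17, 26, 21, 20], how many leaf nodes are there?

Tree built from: [39, 22, 41, 5, 6, 17, 26, 21, 20]
Tree (level-order array): [39, 22, 41, 5, 26, None, None, None, 6, None, None, None, 17, None, 21, 20]
Rule: A leaf has 0 children.
Per-node child counts:
  node 39: 2 child(ren)
  node 22: 2 child(ren)
  node 5: 1 child(ren)
  node 6: 1 child(ren)
  node 17: 1 child(ren)
  node 21: 1 child(ren)
  node 20: 0 child(ren)
  node 26: 0 child(ren)
  node 41: 0 child(ren)
Matching nodes: [20, 26, 41]
Count of leaf nodes: 3


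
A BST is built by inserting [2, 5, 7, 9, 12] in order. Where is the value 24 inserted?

Starting tree (level order): [2, None, 5, None, 7, None, 9, None, 12]
Insertion path: 2 -> 5 -> 7 -> 9 -> 12
Result: insert 24 as right child of 12
Final tree (level order): [2, None, 5, None, 7, None, 9, None, 12, None, 24]


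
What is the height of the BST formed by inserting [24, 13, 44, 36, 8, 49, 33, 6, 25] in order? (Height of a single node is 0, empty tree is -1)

Insertion order: [24, 13, 44, 36, 8, 49, 33, 6, 25]
Tree (level-order array): [24, 13, 44, 8, None, 36, 49, 6, None, 33, None, None, None, None, None, 25]
Compute height bottom-up (empty subtree = -1):
  height(6) = 1 + max(-1, -1) = 0
  height(8) = 1 + max(0, -1) = 1
  height(13) = 1 + max(1, -1) = 2
  height(25) = 1 + max(-1, -1) = 0
  height(33) = 1 + max(0, -1) = 1
  height(36) = 1 + max(1, -1) = 2
  height(49) = 1 + max(-1, -1) = 0
  height(44) = 1 + max(2, 0) = 3
  height(24) = 1 + max(2, 3) = 4
Height = 4


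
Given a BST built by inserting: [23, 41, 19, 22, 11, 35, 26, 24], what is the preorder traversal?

Tree insertion order: [23, 41, 19, 22, 11, 35, 26, 24]
Tree (level-order array): [23, 19, 41, 11, 22, 35, None, None, None, None, None, 26, None, 24]
Preorder traversal: [23, 19, 11, 22, 41, 35, 26, 24]


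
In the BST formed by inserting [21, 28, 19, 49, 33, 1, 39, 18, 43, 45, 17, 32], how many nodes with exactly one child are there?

Tree built from: [21, 28, 19, 49, 33, 1, 39, 18, 43, 45, 17, 32]
Tree (level-order array): [21, 19, 28, 1, None, None, 49, None, 18, 33, None, 17, None, 32, 39, None, None, None, None, None, 43, None, 45]
Rule: These are nodes with exactly 1 non-null child.
Per-node child counts:
  node 21: 2 child(ren)
  node 19: 1 child(ren)
  node 1: 1 child(ren)
  node 18: 1 child(ren)
  node 17: 0 child(ren)
  node 28: 1 child(ren)
  node 49: 1 child(ren)
  node 33: 2 child(ren)
  node 32: 0 child(ren)
  node 39: 1 child(ren)
  node 43: 1 child(ren)
  node 45: 0 child(ren)
Matching nodes: [19, 1, 18, 28, 49, 39, 43]
Count of nodes with exactly one child: 7


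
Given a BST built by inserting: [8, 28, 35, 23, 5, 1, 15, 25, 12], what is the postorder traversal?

Tree insertion order: [8, 28, 35, 23, 5, 1, 15, 25, 12]
Tree (level-order array): [8, 5, 28, 1, None, 23, 35, None, None, 15, 25, None, None, 12]
Postorder traversal: [1, 5, 12, 15, 25, 23, 35, 28, 8]


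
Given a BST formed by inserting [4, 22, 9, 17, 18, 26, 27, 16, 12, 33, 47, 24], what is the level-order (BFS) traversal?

Tree insertion order: [4, 22, 9, 17, 18, 26, 27, 16, 12, 33, 47, 24]
Tree (level-order array): [4, None, 22, 9, 26, None, 17, 24, 27, 16, 18, None, None, None, 33, 12, None, None, None, None, 47]
BFS from the root, enqueuing left then right child of each popped node:
  queue [4] -> pop 4, enqueue [22], visited so far: [4]
  queue [22] -> pop 22, enqueue [9, 26], visited so far: [4, 22]
  queue [9, 26] -> pop 9, enqueue [17], visited so far: [4, 22, 9]
  queue [26, 17] -> pop 26, enqueue [24, 27], visited so far: [4, 22, 9, 26]
  queue [17, 24, 27] -> pop 17, enqueue [16, 18], visited so far: [4, 22, 9, 26, 17]
  queue [24, 27, 16, 18] -> pop 24, enqueue [none], visited so far: [4, 22, 9, 26, 17, 24]
  queue [27, 16, 18] -> pop 27, enqueue [33], visited so far: [4, 22, 9, 26, 17, 24, 27]
  queue [16, 18, 33] -> pop 16, enqueue [12], visited so far: [4, 22, 9, 26, 17, 24, 27, 16]
  queue [18, 33, 12] -> pop 18, enqueue [none], visited so far: [4, 22, 9, 26, 17, 24, 27, 16, 18]
  queue [33, 12] -> pop 33, enqueue [47], visited so far: [4, 22, 9, 26, 17, 24, 27, 16, 18, 33]
  queue [12, 47] -> pop 12, enqueue [none], visited so far: [4, 22, 9, 26, 17, 24, 27, 16, 18, 33, 12]
  queue [47] -> pop 47, enqueue [none], visited so far: [4, 22, 9, 26, 17, 24, 27, 16, 18, 33, 12, 47]
Result: [4, 22, 9, 26, 17, 24, 27, 16, 18, 33, 12, 47]


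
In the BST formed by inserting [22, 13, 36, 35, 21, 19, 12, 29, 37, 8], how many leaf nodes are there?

Tree built from: [22, 13, 36, 35, 21, 19, 12, 29, 37, 8]
Tree (level-order array): [22, 13, 36, 12, 21, 35, 37, 8, None, 19, None, 29]
Rule: A leaf has 0 children.
Per-node child counts:
  node 22: 2 child(ren)
  node 13: 2 child(ren)
  node 12: 1 child(ren)
  node 8: 0 child(ren)
  node 21: 1 child(ren)
  node 19: 0 child(ren)
  node 36: 2 child(ren)
  node 35: 1 child(ren)
  node 29: 0 child(ren)
  node 37: 0 child(ren)
Matching nodes: [8, 19, 29, 37]
Count of leaf nodes: 4


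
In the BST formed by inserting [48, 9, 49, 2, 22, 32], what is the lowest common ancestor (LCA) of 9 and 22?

Tree insertion order: [48, 9, 49, 2, 22, 32]
Tree (level-order array): [48, 9, 49, 2, 22, None, None, None, None, None, 32]
In a BST, the LCA of p=9, q=22 is the first node v on the
root-to-leaf path with p <= v <= q (go left if both < v, right if both > v).
Walk from root:
  at 48: both 9 and 22 < 48, go left
  at 9: 9 <= 9 <= 22, this is the LCA
LCA = 9


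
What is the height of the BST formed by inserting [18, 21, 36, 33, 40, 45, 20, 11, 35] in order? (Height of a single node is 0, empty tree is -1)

Insertion order: [18, 21, 36, 33, 40, 45, 20, 11, 35]
Tree (level-order array): [18, 11, 21, None, None, 20, 36, None, None, 33, 40, None, 35, None, 45]
Compute height bottom-up (empty subtree = -1):
  height(11) = 1 + max(-1, -1) = 0
  height(20) = 1 + max(-1, -1) = 0
  height(35) = 1 + max(-1, -1) = 0
  height(33) = 1 + max(-1, 0) = 1
  height(45) = 1 + max(-1, -1) = 0
  height(40) = 1 + max(-1, 0) = 1
  height(36) = 1 + max(1, 1) = 2
  height(21) = 1 + max(0, 2) = 3
  height(18) = 1 + max(0, 3) = 4
Height = 4


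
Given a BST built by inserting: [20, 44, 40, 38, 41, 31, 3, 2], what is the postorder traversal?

Tree insertion order: [20, 44, 40, 38, 41, 31, 3, 2]
Tree (level-order array): [20, 3, 44, 2, None, 40, None, None, None, 38, 41, 31]
Postorder traversal: [2, 3, 31, 38, 41, 40, 44, 20]


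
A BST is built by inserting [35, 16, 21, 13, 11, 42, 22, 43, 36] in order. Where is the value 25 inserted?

Starting tree (level order): [35, 16, 42, 13, 21, 36, 43, 11, None, None, 22]
Insertion path: 35 -> 16 -> 21 -> 22
Result: insert 25 as right child of 22
Final tree (level order): [35, 16, 42, 13, 21, 36, 43, 11, None, None, 22, None, None, None, None, None, None, None, 25]


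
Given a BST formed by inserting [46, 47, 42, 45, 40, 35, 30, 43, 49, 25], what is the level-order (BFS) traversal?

Tree insertion order: [46, 47, 42, 45, 40, 35, 30, 43, 49, 25]
Tree (level-order array): [46, 42, 47, 40, 45, None, 49, 35, None, 43, None, None, None, 30, None, None, None, 25]
BFS from the root, enqueuing left then right child of each popped node:
  queue [46] -> pop 46, enqueue [42, 47], visited so far: [46]
  queue [42, 47] -> pop 42, enqueue [40, 45], visited so far: [46, 42]
  queue [47, 40, 45] -> pop 47, enqueue [49], visited so far: [46, 42, 47]
  queue [40, 45, 49] -> pop 40, enqueue [35], visited so far: [46, 42, 47, 40]
  queue [45, 49, 35] -> pop 45, enqueue [43], visited so far: [46, 42, 47, 40, 45]
  queue [49, 35, 43] -> pop 49, enqueue [none], visited so far: [46, 42, 47, 40, 45, 49]
  queue [35, 43] -> pop 35, enqueue [30], visited so far: [46, 42, 47, 40, 45, 49, 35]
  queue [43, 30] -> pop 43, enqueue [none], visited so far: [46, 42, 47, 40, 45, 49, 35, 43]
  queue [30] -> pop 30, enqueue [25], visited so far: [46, 42, 47, 40, 45, 49, 35, 43, 30]
  queue [25] -> pop 25, enqueue [none], visited so far: [46, 42, 47, 40, 45, 49, 35, 43, 30, 25]
Result: [46, 42, 47, 40, 45, 49, 35, 43, 30, 25]


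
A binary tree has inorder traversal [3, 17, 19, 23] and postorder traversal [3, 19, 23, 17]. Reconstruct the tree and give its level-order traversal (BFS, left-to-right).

Inorder:   [3, 17, 19, 23]
Postorder: [3, 19, 23, 17]
Algorithm: postorder visits root last, so walk postorder right-to-left;
each value is the root of the current inorder slice — split it at that
value, recurse on the right subtree first, then the left.
Recursive splits:
  root=17; inorder splits into left=[3], right=[19, 23]
  root=23; inorder splits into left=[19], right=[]
  root=19; inorder splits into left=[], right=[]
  root=3; inorder splits into left=[], right=[]
Reconstructed level-order: [17, 3, 23, 19]


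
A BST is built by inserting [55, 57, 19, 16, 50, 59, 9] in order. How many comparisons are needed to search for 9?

Search path for 9: 55 -> 19 -> 16 -> 9
Found: True
Comparisons: 4


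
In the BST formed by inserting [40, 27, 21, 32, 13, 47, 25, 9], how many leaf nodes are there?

Tree built from: [40, 27, 21, 32, 13, 47, 25, 9]
Tree (level-order array): [40, 27, 47, 21, 32, None, None, 13, 25, None, None, 9]
Rule: A leaf has 0 children.
Per-node child counts:
  node 40: 2 child(ren)
  node 27: 2 child(ren)
  node 21: 2 child(ren)
  node 13: 1 child(ren)
  node 9: 0 child(ren)
  node 25: 0 child(ren)
  node 32: 0 child(ren)
  node 47: 0 child(ren)
Matching nodes: [9, 25, 32, 47]
Count of leaf nodes: 4


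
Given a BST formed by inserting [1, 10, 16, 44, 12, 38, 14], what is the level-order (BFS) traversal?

Tree insertion order: [1, 10, 16, 44, 12, 38, 14]
Tree (level-order array): [1, None, 10, None, 16, 12, 44, None, 14, 38]
BFS from the root, enqueuing left then right child of each popped node:
  queue [1] -> pop 1, enqueue [10], visited so far: [1]
  queue [10] -> pop 10, enqueue [16], visited so far: [1, 10]
  queue [16] -> pop 16, enqueue [12, 44], visited so far: [1, 10, 16]
  queue [12, 44] -> pop 12, enqueue [14], visited so far: [1, 10, 16, 12]
  queue [44, 14] -> pop 44, enqueue [38], visited so far: [1, 10, 16, 12, 44]
  queue [14, 38] -> pop 14, enqueue [none], visited so far: [1, 10, 16, 12, 44, 14]
  queue [38] -> pop 38, enqueue [none], visited so far: [1, 10, 16, 12, 44, 14, 38]
Result: [1, 10, 16, 12, 44, 14, 38]


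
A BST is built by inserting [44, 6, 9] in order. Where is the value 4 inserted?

Starting tree (level order): [44, 6, None, None, 9]
Insertion path: 44 -> 6
Result: insert 4 as left child of 6
Final tree (level order): [44, 6, None, 4, 9]


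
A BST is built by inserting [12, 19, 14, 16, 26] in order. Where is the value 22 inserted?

Starting tree (level order): [12, None, 19, 14, 26, None, 16]
Insertion path: 12 -> 19 -> 26
Result: insert 22 as left child of 26
Final tree (level order): [12, None, 19, 14, 26, None, 16, 22]


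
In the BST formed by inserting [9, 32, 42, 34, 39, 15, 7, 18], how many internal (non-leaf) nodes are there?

Tree built from: [9, 32, 42, 34, 39, 15, 7, 18]
Tree (level-order array): [9, 7, 32, None, None, 15, 42, None, 18, 34, None, None, None, None, 39]
Rule: An internal node has at least one child.
Per-node child counts:
  node 9: 2 child(ren)
  node 7: 0 child(ren)
  node 32: 2 child(ren)
  node 15: 1 child(ren)
  node 18: 0 child(ren)
  node 42: 1 child(ren)
  node 34: 1 child(ren)
  node 39: 0 child(ren)
Matching nodes: [9, 32, 15, 42, 34]
Count of internal (non-leaf) nodes: 5


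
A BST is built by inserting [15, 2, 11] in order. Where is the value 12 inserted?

Starting tree (level order): [15, 2, None, None, 11]
Insertion path: 15 -> 2 -> 11
Result: insert 12 as right child of 11
Final tree (level order): [15, 2, None, None, 11, None, 12]


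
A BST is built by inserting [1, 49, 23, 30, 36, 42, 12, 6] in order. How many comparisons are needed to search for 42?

Search path for 42: 1 -> 49 -> 23 -> 30 -> 36 -> 42
Found: True
Comparisons: 6


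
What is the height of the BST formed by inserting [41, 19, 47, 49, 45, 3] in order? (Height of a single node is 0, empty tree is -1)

Insertion order: [41, 19, 47, 49, 45, 3]
Tree (level-order array): [41, 19, 47, 3, None, 45, 49]
Compute height bottom-up (empty subtree = -1):
  height(3) = 1 + max(-1, -1) = 0
  height(19) = 1 + max(0, -1) = 1
  height(45) = 1 + max(-1, -1) = 0
  height(49) = 1 + max(-1, -1) = 0
  height(47) = 1 + max(0, 0) = 1
  height(41) = 1 + max(1, 1) = 2
Height = 2


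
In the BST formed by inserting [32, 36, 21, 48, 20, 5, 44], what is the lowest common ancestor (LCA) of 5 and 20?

Tree insertion order: [32, 36, 21, 48, 20, 5, 44]
Tree (level-order array): [32, 21, 36, 20, None, None, 48, 5, None, 44]
In a BST, the LCA of p=5, q=20 is the first node v on the
root-to-leaf path with p <= v <= q (go left if both < v, right if both > v).
Walk from root:
  at 32: both 5 and 20 < 32, go left
  at 21: both 5 and 20 < 21, go left
  at 20: 5 <= 20 <= 20, this is the LCA
LCA = 20


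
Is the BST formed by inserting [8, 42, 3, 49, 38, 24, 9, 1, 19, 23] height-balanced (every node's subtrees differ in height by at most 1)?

Tree (level-order array): [8, 3, 42, 1, None, 38, 49, None, None, 24, None, None, None, 9, None, None, 19, None, 23]
Definition: a tree is height-balanced if, at every node, |h(left) - h(right)| <= 1 (empty subtree has height -1).
Bottom-up per-node check:
  node 1: h_left=-1, h_right=-1, diff=0 [OK], height=0
  node 3: h_left=0, h_right=-1, diff=1 [OK], height=1
  node 23: h_left=-1, h_right=-1, diff=0 [OK], height=0
  node 19: h_left=-1, h_right=0, diff=1 [OK], height=1
  node 9: h_left=-1, h_right=1, diff=2 [FAIL (|-1-1|=2 > 1)], height=2
  node 24: h_left=2, h_right=-1, diff=3 [FAIL (|2--1|=3 > 1)], height=3
  node 38: h_left=3, h_right=-1, diff=4 [FAIL (|3--1|=4 > 1)], height=4
  node 49: h_left=-1, h_right=-1, diff=0 [OK], height=0
  node 42: h_left=4, h_right=0, diff=4 [FAIL (|4-0|=4 > 1)], height=5
  node 8: h_left=1, h_right=5, diff=4 [FAIL (|1-5|=4 > 1)], height=6
Node 9 violates the condition: |-1 - 1| = 2 > 1.
Result: Not balanced


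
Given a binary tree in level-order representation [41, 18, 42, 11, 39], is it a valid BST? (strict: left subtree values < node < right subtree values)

Level-order array: [41, 18, 42, 11, 39]
Validate using subtree bounds (lo, hi): at each node, require lo < value < hi,
then recurse left with hi=value and right with lo=value.
Preorder trace (stopping at first violation):
  at node 41 with bounds (-inf, +inf): OK
  at node 18 with bounds (-inf, 41): OK
  at node 11 with bounds (-inf, 18): OK
  at node 39 with bounds (18, 41): OK
  at node 42 with bounds (41, +inf): OK
No violation found at any node.
Result: Valid BST


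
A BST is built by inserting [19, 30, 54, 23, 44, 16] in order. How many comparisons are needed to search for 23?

Search path for 23: 19 -> 30 -> 23
Found: True
Comparisons: 3


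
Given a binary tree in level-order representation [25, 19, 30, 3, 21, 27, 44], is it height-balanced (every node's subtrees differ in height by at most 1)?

Tree (level-order array): [25, 19, 30, 3, 21, 27, 44]
Definition: a tree is height-balanced if, at every node, |h(left) - h(right)| <= 1 (empty subtree has height -1).
Bottom-up per-node check:
  node 3: h_left=-1, h_right=-1, diff=0 [OK], height=0
  node 21: h_left=-1, h_right=-1, diff=0 [OK], height=0
  node 19: h_left=0, h_right=0, diff=0 [OK], height=1
  node 27: h_left=-1, h_right=-1, diff=0 [OK], height=0
  node 44: h_left=-1, h_right=-1, diff=0 [OK], height=0
  node 30: h_left=0, h_right=0, diff=0 [OK], height=1
  node 25: h_left=1, h_right=1, diff=0 [OK], height=2
All nodes satisfy the balance condition.
Result: Balanced


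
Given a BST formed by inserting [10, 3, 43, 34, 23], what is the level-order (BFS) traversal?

Tree insertion order: [10, 3, 43, 34, 23]
Tree (level-order array): [10, 3, 43, None, None, 34, None, 23]
BFS from the root, enqueuing left then right child of each popped node:
  queue [10] -> pop 10, enqueue [3, 43], visited so far: [10]
  queue [3, 43] -> pop 3, enqueue [none], visited so far: [10, 3]
  queue [43] -> pop 43, enqueue [34], visited so far: [10, 3, 43]
  queue [34] -> pop 34, enqueue [23], visited so far: [10, 3, 43, 34]
  queue [23] -> pop 23, enqueue [none], visited so far: [10, 3, 43, 34, 23]
Result: [10, 3, 43, 34, 23]


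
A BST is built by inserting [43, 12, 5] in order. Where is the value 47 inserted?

Starting tree (level order): [43, 12, None, 5]
Insertion path: 43
Result: insert 47 as right child of 43
Final tree (level order): [43, 12, 47, 5]


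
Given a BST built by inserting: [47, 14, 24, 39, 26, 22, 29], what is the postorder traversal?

Tree insertion order: [47, 14, 24, 39, 26, 22, 29]
Tree (level-order array): [47, 14, None, None, 24, 22, 39, None, None, 26, None, None, 29]
Postorder traversal: [22, 29, 26, 39, 24, 14, 47]


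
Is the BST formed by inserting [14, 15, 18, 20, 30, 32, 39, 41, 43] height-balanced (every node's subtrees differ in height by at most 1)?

Tree (level-order array): [14, None, 15, None, 18, None, 20, None, 30, None, 32, None, 39, None, 41, None, 43]
Definition: a tree is height-balanced if, at every node, |h(left) - h(right)| <= 1 (empty subtree has height -1).
Bottom-up per-node check:
  node 43: h_left=-1, h_right=-1, diff=0 [OK], height=0
  node 41: h_left=-1, h_right=0, diff=1 [OK], height=1
  node 39: h_left=-1, h_right=1, diff=2 [FAIL (|-1-1|=2 > 1)], height=2
  node 32: h_left=-1, h_right=2, diff=3 [FAIL (|-1-2|=3 > 1)], height=3
  node 30: h_left=-1, h_right=3, diff=4 [FAIL (|-1-3|=4 > 1)], height=4
  node 20: h_left=-1, h_right=4, diff=5 [FAIL (|-1-4|=5 > 1)], height=5
  node 18: h_left=-1, h_right=5, diff=6 [FAIL (|-1-5|=6 > 1)], height=6
  node 15: h_left=-1, h_right=6, diff=7 [FAIL (|-1-6|=7 > 1)], height=7
  node 14: h_left=-1, h_right=7, diff=8 [FAIL (|-1-7|=8 > 1)], height=8
Node 39 violates the condition: |-1 - 1| = 2 > 1.
Result: Not balanced


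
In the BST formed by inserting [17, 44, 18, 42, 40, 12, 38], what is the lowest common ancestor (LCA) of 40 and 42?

Tree insertion order: [17, 44, 18, 42, 40, 12, 38]
Tree (level-order array): [17, 12, 44, None, None, 18, None, None, 42, 40, None, 38]
In a BST, the LCA of p=40, q=42 is the first node v on the
root-to-leaf path with p <= v <= q (go left if both < v, right if both > v).
Walk from root:
  at 17: both 40 and 42 > 17, go right
  at 44: both 40 and 42 < 44, go left
  at 18: both 40 and 42 > 18, go right
  at 42: 40 <= 42 <= 42, this is the LCA
LCA = 42


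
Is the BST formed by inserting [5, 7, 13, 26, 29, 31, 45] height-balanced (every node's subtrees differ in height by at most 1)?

Tree (level-order array): [5, None, 7, None, 13, None, 26, None, 29, None, 31, None, 45]
Definition: a tree is height-balanced if, at every node, |h(left) - h(right)| <= 1 (empty subtree has height -1).
Bottom-up per-node check:
  node 45: h_left=-1, h_right=-1, diff=0 [OK], height=0
  node 31: h_left=-1, h_right=0, diff=1 [OK], height=1
  node 29: h_left=-1, h_right=1, diff=2 [FAIL (|-1-1|=2 > 1)], height=2
  node 26: h_left=-1, h_right=2, diff=3 [FAIL (|-1-2|=3 > 1)], height=3
  node 13: h_left=-1, h_right=3, diff=4 [FAIL (|-1-3|=4 > 1)], height=4
  node 7: h_left=-1, h_right=4, diff=5 [FAIL (|-1-4|=5 > 1)], height=5
  node 5: h_left=-1, h_right=5, diff=6 [FAIL (|-1-5|=6 > 1)], height=6
Node 29 violates the condition: |-1 - 1| = 2 > 1.
Result: Not balanced


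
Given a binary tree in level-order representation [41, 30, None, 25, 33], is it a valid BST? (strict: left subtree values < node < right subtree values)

Level-order array: [41, 30, None, 25, 33]
Validate using subtree bounds (lo, hi): at each node, require lo < value < hi,
then recurse left with hi=value and right with lo=value.
Preorder trace (stopping at first violation):
  at node 41 with bounds (-inf, +inf): OK
  at node 30 with bounds (-inf, 41): OK
  at node 25 with bounds (-inf, 30): OK
  at node 33 with bounds (30, 41): OK
No violation found at any node.
Result: Valid BST


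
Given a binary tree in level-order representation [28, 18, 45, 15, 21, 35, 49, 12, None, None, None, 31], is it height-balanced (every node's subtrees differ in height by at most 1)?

Tree (level-order array): [28, 18, 45, 15, 21, 35, 49, 12, None, None, None, 31]
Definition: a tree is height-balanced if, at every node, |h(left) - h(right)| <= 1 (empty subtree has height -1).
Bottom-up per-node check:
  node 12: h_left=-1, h_right=-1, diff=0 [OK], height=0
  node 15: h_left=0, h_right=-1, diff=1 [OK], height=1
  node 21: h_left=-1, h_right=-1, diff=0 [OK], height=0
  node 18: h_left=1, h_right=0, diff=1 [OK], height=2
  node 31: h_left=-1, h_right=-1, diff=0 [OK], height=0
  node 35: h_left=0, h_right=-1, diff=1 [OK], height=1
  node 49: h_left=-1, h_right=-1, diff=0 [OK], height=0
  node 45: h_left=1, h_right=0, diff=1 [OK], height=2
  node 28: h_left=2, h_right=2, diff=0 [OK], height=3
All nodes satisfy the balance condition.
Result: Balanced


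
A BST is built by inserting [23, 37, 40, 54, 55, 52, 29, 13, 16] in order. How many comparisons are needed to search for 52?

Search path for 52: 23 -> 37 -> 40 -> 54 -> 52
Found: True
Comparisons: 5


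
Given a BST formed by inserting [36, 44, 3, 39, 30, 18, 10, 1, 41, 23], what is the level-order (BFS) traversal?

Tree insertion order: [36, 44, 3, 39, 30, 18, 10, 1, 41, 23]
Tree (level-order array): [36, 3, 44, 1, 30, 39, None, None, None, 18, None, None, 41, 10, 23]
BFS from the root, enqueuing left then right child of each popped node:
  queue [36] -> pop 36, enqueue [3, 44], visited so far: [36]
  queue [3, 44] -> pop 3, enqueue [1, 30], visited so far: [36, 3]
  queue [44, 1, 30] -> pop 44, enqueue [39], visited so far: [36, 3, 44]
  queue [1, 30, 39] -> pop 1, enqueue [none], visited so far: [36, 3, 44, 1]
  queue [30, 39] -> pop 30, enqueue [18], visited so far: [36, 3, 44, 1, 30]
  queue [39, 18] -> pop 39, enqueue [41], visited so far: [36, 3, 44, 1, 30, 39]
  queue [18, 41] -> pop 18, enqueue [10, 23], visited so far: [36, 3, 44, 1, 30, 39, 18]
  queue [41, 10, 23] -> pop 41, enqueue [none], visited so far: [36, 3, 44, 1, 30, 39, 18, 41]
  queue [10, 23] -> pop 10, enqueue [none], visited so far: [36, 3, 44, 1, 30, 39, 18, 41, 10]
  queue [23] -> pop 23, enqueue [none], visited so far: [36, 3, 44, 1, 30, 39, 18, 41, 10, 23]
Result: [36, 3, 44, 1, 30, 39, 18, 41, 10, 23]


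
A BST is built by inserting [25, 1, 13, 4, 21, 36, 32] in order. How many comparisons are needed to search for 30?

Search path for 30: 25 -> 36 -> 32
Found: False
Comparisons: 3


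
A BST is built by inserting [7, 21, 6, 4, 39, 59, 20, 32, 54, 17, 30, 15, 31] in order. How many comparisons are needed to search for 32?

Search path for 32: 7 -> 21 -> 39 -> 32
Found: True
Comparisons: 4


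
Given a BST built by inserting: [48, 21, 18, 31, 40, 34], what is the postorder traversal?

Tree insertion order: [48, 21, 18, 31, 40, 34]
Tree (level-order array): [48, 21, None, 18, 31, None, None, None, 40, 34]
Postorder traversal: [18, 34, 40, 31, 21, 48]


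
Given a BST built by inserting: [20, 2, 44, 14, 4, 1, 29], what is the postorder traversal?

Tree insertion order: [20, 2, 44, 14, 4, 1, 29]
Tree (level-order array): [20, 2, 44, 1, 14, 29, None, None, None, 4]
Postorder traversal: [1, 4, 14, 2, 29, 44, 20]


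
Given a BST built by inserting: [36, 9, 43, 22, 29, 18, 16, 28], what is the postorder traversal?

Tree insertion order: [36, 9, 43, 22, 29, 18, 16, 28]
Tree (level-order array): [36, 9, 43, None, 22, None, None, 18, 29, 16, None, 28]
Postorder traversal: [16, 18, 28, 29, 22, 9, 43, 36]


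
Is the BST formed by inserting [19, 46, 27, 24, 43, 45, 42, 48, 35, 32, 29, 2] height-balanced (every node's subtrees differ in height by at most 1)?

Tree (level-order array): [19, 2, 46, None, None, 27, 48, 24, 43, None, None, None, None, 42, 45, 35, None, None, None, 32, None, 29]
Definition: a tree is height-balanced if, at every node, |h(left) - h(right)| <= 1 (empty subtree has height -1).
Bottom-up per-node check:
  node 2: h_left=-1, h_right=-1, diff=0 [OK], height=0
  node 24: h_left=-1, h_right=-1, diff=0 [OK], height=0
  node 29: h_left=-1, h_right=-1, diff=0 [OK], height=0
  node 32: h_left=0, h_right=-1, diff=1 [OK], height=1
  node 35: h_left=1, h_right=-1, diff=2 [FAIL (|1--1|=2 > 1)], height=2
  node 42: h_left=2, h_right=-1, diff=3 [FAIL (|2--1|=3 > 1)], height=3
  node 45: h_left=-1, h_right=-1, diff=0 [OK], height=0
  node 43: h_left=3, h_right=0, diff=3 [FAIL (|3-0|=3 > 1)], height=4
  node 27: h_left=0, h_right=4, diff=4 [FAIL (|0-4|=4 > 1)], height=5
  node 48: h_left=-1, h_right=-1, diff=0 [OK], height=0
  node 46: h_left=5, h_right=0, diff=5 [FAIL (|5-0|=5 > 1)], height=6
  node 19: h_left=0, h_right=6, diff=6 [FAIL (|0-6|=6 > 1)], height=7
Node 35 violates the condition: |1 - -1| = 2 > 1.
Result: Not balanced


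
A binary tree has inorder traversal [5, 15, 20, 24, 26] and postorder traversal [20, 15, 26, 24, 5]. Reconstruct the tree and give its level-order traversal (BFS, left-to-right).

Inorder:   [5, 15, 20, 24, 26]
Postorder: [20, 15, 26, 24, 5]
Algorithm: postorder visits root last, so walk postorder right-to-left;
each value is the root of the current inorder slice — split it at that
value, recurse on the right subtree first, then the left.
Recursive splits:
  root=5; inorder splits into left=[], right=[15, 20, 24, 26]
  root=24; inorder splits into left=[15, 20], right=[26]
  root=26; inorder splits into left=[], right=[]
  root=15; inorder splits into left=[], right=[20]
  root=20; inorder splits into left=[], right=[]
Reconstructed level-order: [5, 24, 15, 26, 20]


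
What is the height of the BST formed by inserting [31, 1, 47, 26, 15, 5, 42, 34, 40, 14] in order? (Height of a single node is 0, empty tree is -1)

Insertion order: [31, 1, 47, 26, 15, 5, 42, 34, 40, 14]
Tree (level-order array): [31, 1, 47, None, 26, 42, None, 15, None, 34, None, 5, None, None, 40, None, 14]
Compute height bottom-up (empty subtree = -1):
  height(14) = 1 + max(-1, -1) = 0
  height(5) = 1 + max(-1, 0) = 1
  height(15) = 1 + max(1, -1) = 2
  height(26) = 1 + max(2, -1) = 3
  height(1) = 1 + max(-1, 3) = 4
  height(40) = 1 + max(-1, -1) = 0
  height(34) = 1 + max(-1, 0) = 1
  height(42) = 1 + max(1, -1) = 2
  height(47) = 1 + max(2, -1) = 3
  height(31) = 1 + max(4, 3) = 5
Height = 5


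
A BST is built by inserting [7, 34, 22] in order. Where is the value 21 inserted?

Starting tree (level order): [7, None, 34, 22]
Insertion path: 7 -> 34 -> 22
Result: insert 21 as left child of 22
Final tree (level order): [7, None, 34, 22, None, 21]


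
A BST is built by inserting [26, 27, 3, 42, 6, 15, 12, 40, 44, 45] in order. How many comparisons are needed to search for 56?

Search path for 56: 26 -> 27 -> 42 -> 44 -> 45
Found: False
Comparisons: 5


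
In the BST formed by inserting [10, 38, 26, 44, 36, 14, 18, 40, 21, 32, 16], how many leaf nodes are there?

Tree built from: [10, 38, 26, 44, 36, 14, 18, 40, 21, 32, 16]
Tree (level-order array): [10, None, 38, 26, 44, 14, 36, 40, None, None, 18, 32, None, None, None, 16, 21]
Rule: A leaf has 0 children.
Per-node child counts:
  node 10: 1 child(ren)
  node 38: 2 child(ren)
  node 26: 2 child(ren)
  node 14: 1 child(ren)
  node 18: 2 child(ren)
  node 16: 0 child(ren)
  node 21: 0 child(ren)
  node 36: 1 child(ren)
  node 32: 0 child(ren)
  node 44: 1 child(ren)
  node 40: 0 child(ren)
Matching nodes: [16, 21, 32, 40]
Count of leaf nodes: 4


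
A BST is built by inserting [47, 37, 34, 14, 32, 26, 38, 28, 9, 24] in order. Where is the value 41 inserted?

Starting tree (level order): [47, 37, None, 34, 38, 14, None, None, None, 9, 32, None, None, 26, None, 24, 28]
Insertion path: 47 -> 37 -> 38
Result: insert 41 as right child of 38
Final tree (level order): [47, 37, None, 34, 38, 14, None, None, 41, 9, 32, None, None, None, None, 26, None, 24, 28]


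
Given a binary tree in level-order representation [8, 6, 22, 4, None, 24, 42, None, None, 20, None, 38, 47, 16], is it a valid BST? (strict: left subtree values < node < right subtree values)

Level-order array: [8, 6, 22, 4, None, 24, 42, None, None, 20, None, 38, 47, 16]
Validate using subtree bounds (lo, hi): at each node, require lo < value < hi,
then recurse left with hi=value and right with lo=value.
Preorder trace (stopping at first violation):
  at node 8 with bounds (-inf, +inf): OK
  at node 6 with bounds (-inf, 8): OK
  at node 4 with bounds (-inf, 6): OK
  at node 22 with bounds (8, +inf): OK
  at node 24 with bounds (8, 22): VIOLATION
Node 24 violates its bound: not (8 < 24 < 22).
Result: Not a valid BST


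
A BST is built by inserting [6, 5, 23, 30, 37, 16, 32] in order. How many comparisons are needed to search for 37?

Search path for 37: 6 -> 23 -> 30 -> 37
Found: True
Comparisons: 4


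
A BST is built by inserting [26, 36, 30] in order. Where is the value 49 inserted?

Starting tree (level order): [26, None, 36, 30]
Insertion path: 26 -> 36
Result: insert 49 as right child of 36
Final tree (level order): [26, None, 36, 30, 49]


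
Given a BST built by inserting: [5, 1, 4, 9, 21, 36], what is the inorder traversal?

Tree insertion order: [5, 1, 4, 9, 21, 36]
Tree (level-order array): [5, 1, 9, None, 4, None, 21, None, None, None, 36]
Inorder traversal: [1, 4, 5, 9, 21, 36]


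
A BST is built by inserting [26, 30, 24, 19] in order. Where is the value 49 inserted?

Starting tree (level order): [26, 24, 30, 19]
Insertion path: 26 -> 30
Result: insert 49 as right child of 30
Final tree (level order): [26, 24, 30, 19, None, None, 49]


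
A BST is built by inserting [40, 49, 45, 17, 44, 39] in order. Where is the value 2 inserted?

Starting tree (level order): [40, 17, 49, None, 39, 45, None, None, None, 44]
Insertion path: 40 -> 17
Result: insert 2 as left child of 17
Final tree (level order): [40, 17, 49, 2, 39, 45, None, None, None, None, None, 44]


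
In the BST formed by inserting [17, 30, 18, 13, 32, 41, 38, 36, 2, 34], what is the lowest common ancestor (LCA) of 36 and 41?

Tree insertion order: [17, 30, 18, 13, 32, 41, 38, 36, 2, 34]
Tree (level-order array): [17, 13, 30, 2, None, 18, 32, None, None, None, None, None, 41, 38, None, 36, None, 34]
In a BST, the LCA of p=36, q=41 is the first node v on the
root-to-leaf path with p <= v <= q (go left if both < v, right if both > v).
Walk from root:
  at 17: both 36 and 41 > 17, go right
  at 30: both 36 and 41 > 30, go right
  at 32: both 36 and 41 > 32, go right
  at 41: 36 <= 41 <= 41, this is the LCA
LCA = 41


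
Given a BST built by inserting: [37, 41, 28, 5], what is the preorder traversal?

Tree insertion order: [37, 41, 28, 5]
Tree (level-order array): [37, 28, 41, 5]
Preorder traversal: [37, 28, 5, 41]


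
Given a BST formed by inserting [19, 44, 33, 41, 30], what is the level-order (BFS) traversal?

Tree insertion order: [19, 44, 33, 41, 30]
Tree (level-order array): [19, None, 44, 33, None, 30, 41]
BFS from the root, enqueuing left then right child of each popped node:
  queue [19] -> pop 19, enqueue [44], visited so far: [19]
  queue [44] -> pop 44, enqueue [33], visited so far: [19, 44]
  queue [33] -> pop 33, enqueue [30, 41], visited so far: [19, 44, 33]
  queue [30, 41] -> pop 30, enqueue [none], visited so far: [19, 44, 33, 30]
  queue [41] -> pop 41, enqueue [none], visited so far: [19, 44, 33, 30, 41]
Result: [19, 44, 33, 30, 41]


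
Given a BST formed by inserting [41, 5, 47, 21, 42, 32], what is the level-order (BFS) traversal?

Tree insertion order: [41, 5, 47, 21, 42, 32]
Tree (level-order array): [41, 5, 47, None, 21, 42, None, None, 32]
BFS from the root, enqueuing left then right child of each popped node:
  queue [41] -> pop 41, enqueue [5, 47], visited so far: [41]
  queue [5, 47] -> pop 5, enqueue [21], visited so far: [41, 5]
  queue [47, 21] -> pop 47, enqueue [42], visited so far: [41, 5, 47]
  queue [21, 42] -> pop 21, enqueue [32], visited so far: [41, 5, 47, 21]
  queue [42, 32] -> pop 42, enqueue [none], visited so far: [41, 5, 47, 21, 42]
  queue [32] -> pop 32, enqueue [none], visited so far: [41, 5, 47, 21, 42, 32]
Result: [41, 5, 47, 21, 42, 32]


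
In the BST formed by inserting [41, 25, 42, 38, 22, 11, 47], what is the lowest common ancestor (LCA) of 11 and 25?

Tree insertion order: [41, 25, 42, 38, 22, 11, 47]
Tree (level-order array): [41, 25, 42, 22, 38, None, 47, 11]
In a BST, the LCA of p=11, q=25 is the first node v on the
root-to-leaf path with p <= v <= q (go left if both < v, right if both > v).
Walk from root:
  at 41: both 11 and 25 < 41, go left
  at 25: 11 <= 25 <= 25, this is the LCA
LCA = 25


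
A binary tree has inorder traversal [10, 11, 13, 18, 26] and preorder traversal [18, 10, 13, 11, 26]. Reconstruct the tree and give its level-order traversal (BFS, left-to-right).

Inorder:  [10, 11, 13, 18, 26]
Preorder: [18, 10, 13, 11, 26]
Algorithm: preorder visits root first, so consume preorder in order;
for each root, split the current inorder slice at that value into
left-subtree inorder and right-subtree inorder, then recurse.
Recursive splits:
  root=18; inorder splits into left=[10, 11, 13], right=[26]
  root=10; inorder splits into left=[], right=[11, 13]
  root=13; inorder splits into left=[11], right=[]
  root=11; inorder splits into left=[], right=[]
  root=26; inorder splits into left=[], right=[]
Reconstructed level-order: [18, 10, 26, 13, 11]


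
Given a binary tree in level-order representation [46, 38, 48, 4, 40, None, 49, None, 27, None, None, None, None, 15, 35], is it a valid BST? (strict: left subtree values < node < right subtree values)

Level-order array: [46, 38, 48, 4, 40, None, 49, None, 27, None, None, None, None, 15, 35]
Validate using subtree bounds (lo, hi): at each node, require lo < value < hi,
then recurse left with hi=value and right with lo=value.
Preorder trace (stopping at first violation):
  at node 46 with bounds (-inf, +inf): OK
  at node 38 with bounds (-inf, 46): OK
  at node 4 with bounds (-inf, 38): OK
  at node 27 with bounds (4, 38): OK
  at node 15 with bounds (4, 27): OK
  at node 35 with bounds (27, 38): OK
  at node 40 with bounds (38, 46): OK
  at node 48 with bounds (46, +inf): OK
  at node 49 with bounds (48, +inf): OK
No violation found at any node.
Result: Valid BST


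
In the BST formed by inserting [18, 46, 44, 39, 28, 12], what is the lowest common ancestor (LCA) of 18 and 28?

Tree insertion order: [18, 46, 44, 39, 28, 12]
Tree (level-order array): [18, 12, 46, None, None, 44, None, 39, None, 28]
In a BST, the LCA of p=18, q=28 is the first node v on the
root-to-leaf path with p <= v <= q (go left if both < v, right if both > v).
Walk from root:
  at 18: 18 <= 18 <= 28, this is the LCA
LCA = 18


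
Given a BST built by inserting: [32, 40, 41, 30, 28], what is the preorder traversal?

Tree insertion order: [32, 40, 41, 30, 28]
Tree (level-order array): [32, 30, 40, 28, None, None, 41]
Preorder traversal: [32, 30, 28, 40, 41]


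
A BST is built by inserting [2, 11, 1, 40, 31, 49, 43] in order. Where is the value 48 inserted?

Starting tree (level order): [2, 1, 11, None, None, None, 40, 31, 49, None, None, 43]
Insertion path: 2 -> 11 -> 40 -> 49 -> 43
Result: insert 48 as right child of 43
Final tree (level order): [2, 1, 11, None, None, None, 40, 31, 49, None, None, 43, None, None, 48]


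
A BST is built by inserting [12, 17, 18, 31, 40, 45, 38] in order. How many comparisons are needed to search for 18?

Search path for 18: 12 -> 17 -> 18
Found: True
Comparisons: 3


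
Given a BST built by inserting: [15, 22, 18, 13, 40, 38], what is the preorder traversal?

Tree insertion order: [15, 22, 18, 13, 40, 38]
Tree (level-order array): [15, 13, 22, None, None, 18, 40, None, None, 38]
Preorder traversal: [15, 13, 22, 18, 40, 38]


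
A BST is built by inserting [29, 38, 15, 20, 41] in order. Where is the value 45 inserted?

Starting tree (level order): [29, 15, 38, None, 20, None, 41]
Insertion path: 29 -> 38 -> 41
Result: insert 45 as right child of 41
Final tree (level order): [29, 15, 38, None, 20, None, 41, None, None, None, 45]


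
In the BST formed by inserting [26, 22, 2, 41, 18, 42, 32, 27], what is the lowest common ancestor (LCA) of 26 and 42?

Tree insertion order: [26, 22, 2, 41, 18, 42, 32, 27]
Tree (level-order array): [26, 22, 41, 2, None, 32, 42, None, 18, 27]
In a BST, the LCA of p=26, q=42 is the first node v on the
root-to-leaf path with p <= v <= q (go left if both < v, right if both > v).
Walk from root:
  at 26: 26 <= 26 <= 42, this is the LCA
LCA = 26


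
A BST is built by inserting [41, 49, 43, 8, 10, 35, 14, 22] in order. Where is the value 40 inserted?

Starting tree (level order): [41, 8, 49, None, 10, 43, None, None, 35, None, None, 14, None, None, 22]
Insertion path: 41 -> 8 -> 10 -> 35
Result: insert 40 as right child of 35
Final tree (level order): [41, 8, 49, None, 10, 43, None, None, 35, None, None, 14, 40, None, 22]


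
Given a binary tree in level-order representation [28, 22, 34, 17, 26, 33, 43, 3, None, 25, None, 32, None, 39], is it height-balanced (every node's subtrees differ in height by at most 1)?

Tree (level-order array): [28, 22, 34, 17, 26, 33, 43, 3, None, 25, None, 32, None, 39]
Definition: a tree is height-balanced if, at every node, |h(left) - h(right)| <= 1 (empty subtree has height -1).
Bottom-up per-node check:
  node 3: h_left=-1, h_right=-1, diff=0 [OK], height=0
  node 17: h_left=0, h_right=-1, diff=1 [OK], height=1
  node 25: h_left=-1, h_right=-1, diff=0 [OK], height=0
  node 26: h_left=0, h_right=-1, diff=1 [OK], height=1
  node 22: h_left=1, h_right=1, diff=0 [OK], height=2
  node 32: h_left=-1, h_right=-1, diff=0 [OK], height=0
  node 33: h_left=0, h_right=-1, diff=1 [OK], height=1
  node 39: h_left=-1, h_right=-1, diff=0 [OK], height=0
  node 43: h_left=0, h_right=-1, diff=1 [OK], height=1
  node 34: h_left=1, h_right=1, diff=0 [OK], height=2
  node 28: h_left=2, h_right=2, diff=0 [OK], height=3
All nodes satisfy the balance condition.
Result: Balanced


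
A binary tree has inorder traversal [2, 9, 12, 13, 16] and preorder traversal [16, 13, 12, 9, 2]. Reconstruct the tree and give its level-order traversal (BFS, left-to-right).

Inorder:  [2, 9, 12, 13, 16]
Preorder: [16, 13, 12, 9, 2]
Algorithm: preorder visits root first, so consume preorder in order;
for each root, split the current inorder slice at that value into
left-subtree inorder and right-subtree inorder, then recurse.
Recursive splits:
  root=16; inorder splits into left=[2, 9, 12, 13], right=[]
  root=13; inorder splits into left=[2, 9, 12], right=[]
  root=12; inorder splits into left=[2, 9], right=[]
  root=9; inorder splits into left=[2], right=[]
  root=2; inorder splits into left=[], right=[]
Reconstructed level-order: [16, 13, 12, 9, 2]


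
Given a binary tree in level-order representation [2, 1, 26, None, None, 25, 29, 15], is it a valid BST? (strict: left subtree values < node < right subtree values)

Level-order array: [2, 1, 26, None, None, 25, 29, 15]
Validate using subtree bounds (lo, hi): at each node, require lo < value < hi,
then recurse left with hi=value and right with lo=value.
Preorder trace (stopping at first violation):
  at node 2 with bounds (-inf, +inf): OK
  at node 1 with bounds (-inf, 2): OK
  at node 26 with bounds (2, +inf): OK
  at node 25 with bounds (2, 26): OK
  at node 15 with bounds (2, 25): OK
  at node 29 with bounds (26, +inf): OK
No violation found at any node.
Result: Valid BST


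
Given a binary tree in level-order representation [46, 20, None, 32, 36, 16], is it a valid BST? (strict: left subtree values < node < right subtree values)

Level-order array: [46, 20, None, 32, 36, 16]
Validate using subtree bounds (lo, hi): at each node, require lo < value < hi,
then recurse left with hi=value and right with lo=value.
Preorder trace (stopping at first violation):
  at node 46 with bounds (-inf, +inf): OK
  at node 20 with bounds (-inf, 46): OK
  at node 32 with bounds (-inf, 20): VIOLATION
Node 32 violates its bound: not (-inf < 32 < 20).
Result: Not a valid BST
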